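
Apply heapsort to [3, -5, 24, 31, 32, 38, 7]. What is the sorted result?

Build heap: [38, 32, 24, 31, -5, 3, 7]
Extract 38: [32, 31, 24, 7, -5, 3, 38]
Extract 32: [31, 7, 24, 3, -5, 32, 38]
Extract 31: [24, 7, -5, 3, 31, 32, 38]
Extract 24: [7, 3, -5, 24, 31, 32, 38]
Extract 7: [3, -5, 7, 24, 31, 32, 38]
Extract 3: [-5, 3, 7, 24, 31, 32, 38]


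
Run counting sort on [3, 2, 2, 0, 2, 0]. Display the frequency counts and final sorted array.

Count array: [2, 0, 3, 1]
(count[i] = number of elements equal to i)
Cumulative count: [2, 2, 5, 6]
Sorted: [0, 0, 2, 2, 2, 3]


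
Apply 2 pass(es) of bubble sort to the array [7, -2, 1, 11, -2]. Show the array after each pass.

After pass 1: [-2, 1, 7, -2, 11] (3 swaps)
After pass 2: [-2, 1, -2, 7, 11] (1 swaps)
Total swaps: 4


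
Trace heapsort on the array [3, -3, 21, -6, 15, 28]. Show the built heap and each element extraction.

Build heap: [28, 15, 21, -6, -3, 3]
Extract 28: [21, 15, 3, -6, -3, 28]
Extract 21: [15, -3, 3, -6, 21, 28]
Extract 15: [3, -3, -6, 15, 21, 28]
Extract 3: [-3, -6, 3, 15, 21, 28]
Extract -3: [-6, -3, 3, 15, 21, 28]


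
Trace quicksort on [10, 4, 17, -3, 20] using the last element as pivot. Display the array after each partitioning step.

Partition 1: pivot=20 at index 4 -> [10, 4, 17, -3, 20]
Partition 2: pivot=-3 at index 0 -> [-3, 4, 17, 10, 20]
Partition 3: pivot=10 at index 2 -> [-3, 4, 10, 17, 20]


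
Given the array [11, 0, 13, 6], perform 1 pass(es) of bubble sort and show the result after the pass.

After pass 1: [0, 11, 6, 13] (2 swaps)
Total swaps: 2


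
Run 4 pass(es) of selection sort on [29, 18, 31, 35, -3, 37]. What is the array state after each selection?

Pass 1: Select minimum -3 at index 4, swap -> [-3, 18, 31, 35, 29, 37]
Pass 2: Select minimum 18 at index 1, swap -> [-3, 18, 31, 35, 29, 37]
Pass 3: Select minimum 29 at index 4, swap -> [-3, 18, 29, 35, 31, 37]
Pass 4: Select minimum 31 at index 4, swap -> [-3, 18, 29, 31, 35, 37]


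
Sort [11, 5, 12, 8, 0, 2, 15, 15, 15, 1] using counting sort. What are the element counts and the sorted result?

Count array: [1, 1, 1, 0, 0, 1, 0, 0, 1, 0, 0, 1, 1, 0, 0, 3]
(count[i] = number of elements equal to i)
Cumulative count: [1, 2, 3, 3, 3, 4, 4, 4, 5, 5, 5, 6, 7, 7, 7, 10]
Sorted: [0, 1, 2, 5, 8, 11, 12, 15, 15, 15]


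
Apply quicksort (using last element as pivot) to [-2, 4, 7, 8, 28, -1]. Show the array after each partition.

Partition 1: pivot=-1 at index 1 -> [-2, -1, 7, 8, 28, 4]
Partition 2: pivot=4 at index 2 -> [-2, -1, 4, 8, 28, 7]
Partition 3: pivot=7 at index 3 -> [-2, -1, 4, 7, 28, 8]
Partition 4: pivot=8 at index 4 -> [-2, -1, 4, 7, 8, 28]


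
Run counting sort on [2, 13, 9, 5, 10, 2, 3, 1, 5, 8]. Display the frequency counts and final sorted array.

Count array: [0, 1, 2, 1, 0, 2, 0, 0, 1, 1, 1, 0, 0, 1]
(count[i] = number of elements equal to i)
Cumulative count: [0, 1, 3, 4, 4, 6, 6, 6, 7, 8, 9, 9, 9, 10]
Sorted: [1, 2, 2, 3, 5, 5, 8, 9, 10, 13]


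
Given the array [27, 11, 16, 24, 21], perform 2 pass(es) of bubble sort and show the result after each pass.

After pass 1: [11, 16, 24, 21, 27] (4 swaps)
After pass 2: [11, 16, 21, 24, 27] (1 swaps)
Total swaps: 5


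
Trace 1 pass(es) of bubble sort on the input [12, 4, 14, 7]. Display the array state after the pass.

After pass 1: [4, 12, 7, 14] (2 swaps)
Total swaps: 2


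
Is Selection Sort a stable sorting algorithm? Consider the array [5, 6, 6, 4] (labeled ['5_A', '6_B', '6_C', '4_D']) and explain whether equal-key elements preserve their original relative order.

Trace Selection Sort on the labeled array (the key is the number; the letter only tracks identity):
  Pass 1: minimum of unsorted part is 4_D at index 3; swap it with 5_A at index 0 -> [4_D, 6_B, 6_C, 5_A]
  Pass 2: minimum of unsorted part is 5_A at index 3; swap it with 6_B at index 1 -> [4_D, 5_A, 6_C, 6_B]
  Pass 3: minimum 6_C is already at index 2; no swap -> [4_D, 5_A, 6_C, 6_B]
Final order: [4_D, 5_A, 6_C, 6_B]
Equal keys:
  value 6: originally 6_B, 6_C; after sorting 6_C, 6_B -> order changed
Equal keys were reordered, so Selection Sort is not stable: the long-range swap that moves the minimum into place can carry an element past an equal key. (One such input is enough; an unstable sort may happen to preserve order on other inputs, but it gives no guarantee.)
Answer: Not stable


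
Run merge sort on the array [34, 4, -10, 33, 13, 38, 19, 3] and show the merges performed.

Divide and conquer:
  Merge [34] + [4] -> [4, 34]
  Merge [-10] + [33] -> [-10, 33]
  Merge [4, 34] + [-10, 33] -> [-10, 4, 33, 34]
  Merge [13] + [38] -> [13, 38]
  Merge [19] + [3] -> [3, 19]
  Merge [13, 38] + [3, 19] -> [3, 13, 19, 38]
  Merge [-10, 4, 33, 34] + [3, 13, 19, 38] -> [-10, 3, 4, 13, 19, 33, 34, 38]


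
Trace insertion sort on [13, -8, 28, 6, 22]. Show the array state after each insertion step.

First element 13 is already 'sorted'
Insert -8: shifted 1 elements -> [-8, 13, 28, 6, 22]
Insert 28: shifted 0 elements -> [-8, 13, 28, 6, 22]
Insert 6: shifted 2 elements -> [-8, 6, 13, 28, 22]
Insert 22: shifted 1 elements -> [-8, 6, 13, 22, 28]


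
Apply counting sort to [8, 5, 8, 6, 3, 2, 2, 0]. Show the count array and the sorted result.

Count array: [1, 0, 2, 1, 0, 1, 1, 0, 2]
(count[i] = number of elements equal to i)
Cumulative count: [1, 1, 3, 4, 4, 5, 6, 6, 8]
Sorted: [0, 2, 2, 3, 5, 6, 8, 8]


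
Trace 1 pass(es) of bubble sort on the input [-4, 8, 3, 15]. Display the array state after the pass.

After pass 1: [-4, 3, 8, 15] (1 swaps)
Total swaps: 1


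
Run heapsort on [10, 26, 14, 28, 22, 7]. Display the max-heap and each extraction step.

Build heap: [28, 26, 14, 10, 22, 7]
Extract 28: [26, 22, 14, 10, 7, 28]
Extract 26: [22, 10, 14, 7, 26, 28]
Extract 22: [14, 10, 7, 22, 26, 28]
Extract 14: [10, 7, 14, 22, 26, 28]
Extract 10: [7, 10, 14, 22, 26, 28]


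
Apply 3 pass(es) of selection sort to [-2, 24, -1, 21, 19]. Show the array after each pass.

Pass 1: Select minimum -2 at index 0, swap -> [-2, 24, -1, 21, 19]
Pass 2: Select minimum -1 at index 2, swap -> [-2, -1, 24, 21, 19]
Pass 3: Select minimum 19 at index 4, swap -> [-2, -1, 19, 21, 24]


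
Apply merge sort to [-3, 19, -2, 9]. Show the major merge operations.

Divide and conquer:
  Merge [-3] + [19] -> [-3, 19]
  Merge [-2] + [9] -> [-2, 9]
  Merge [-3, 19] + [-2, 9] -> [-3, -2, 9, 19]


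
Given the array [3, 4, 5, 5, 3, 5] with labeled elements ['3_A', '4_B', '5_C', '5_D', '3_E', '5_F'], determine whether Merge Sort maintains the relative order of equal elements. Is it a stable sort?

Trace Merge Sort on the labeled array (the key is the number; the letter only tracks identity):
  Merge [4_B] + [5_C] -> [4_B, 5_C]
  Merge [3_A] + [4_B, 5_C] -> [3_A, 4_B, 5_C]
  Merge [3_E] + [5_F] -> [3_E, 5_F]
  Merge [5_D] + [3_E, 5_F] -> [3_E, 5_D, 5_F]
  Merge [3_A, 4_B, 5_C] + [3_E, 5_D, 5_F] -> [3_A, 3_E, 4_B, 5_C, 5_D, 5_F]
Final order: [3_A, 3_E, 4_B, 5_C, 5_D, 5_F]
Equal keys:
  value 3: originally 3_A, 3_E; after sorting 3_A, 3_E -> order preserved
  value 5: originally 5_C, 5_D, 5_F; after sorting 5_C, 5_D, 5_F -> order preserved
All equal keys kept their original relative order. Merge Sort is stable: when the heads of the two halves are equal the merge takes from the left half first.
Answer: Stable


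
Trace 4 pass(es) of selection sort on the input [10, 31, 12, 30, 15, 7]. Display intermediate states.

Pass 1: Select minimum 7 at index 5, swap -> [7, 31, 12, 30, 15, 10]
Pass 2: Select minimum 10 at index 5, swap -> [7, 10, 12, 30, 15, 31]
Pass 3: Select minimum 12 at index 2, swap -> [7, 10, 12, 30, 15, 31]
Pass 4: Select minimum 15 at index 4, swap -> [7, 10, 12, 15, 30, 31]


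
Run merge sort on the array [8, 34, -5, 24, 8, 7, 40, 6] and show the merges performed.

Divide and conquer:
  Merge [8] + [34] -> [8, 34]
  Merge [-5] + [24] -> [-5, 24]
  Merge [8, 34] + [-5, 24] -> [-5, 8, 24, 34]
  Merge [8] + [7] -> [7, 8]
  Merge [40] + [6] -> [6, 40]
  Merge [7, 8] + [6, 40] -> [6, 7, 8, 40]
  Merge [-5, 8, 24, 34] + [6, 7, 8, 40] -> [-5, 6, 7, 8, 8, 24, 34, 40]


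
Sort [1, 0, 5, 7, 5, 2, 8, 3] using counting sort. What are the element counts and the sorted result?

Count array: [1, 1, 1, 1, 0, 2, 0, 1, 1]
(count[i] = number of elements equal to i)
Cumulative count: [1, 2, 3, 4, 4, 6, 6, 7, 8]
Sorted: [0, 1, 2, 3, 5, 5, 7, 8]


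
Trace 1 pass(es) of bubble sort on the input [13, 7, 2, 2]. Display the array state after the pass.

After pass 1: [7, 2, 2, 13] (3 swaps)
Total swaps: 3


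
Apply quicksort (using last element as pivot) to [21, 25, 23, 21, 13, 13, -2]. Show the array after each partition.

Partition 1: pivot=-2 at index 0 -> [-2, 25, 23, 21, 13, 13, 21]
Partition 2: pivot=21 at index 4 -> [-2, 21, 13, 13, 21, 25, 23]
Partition 3: pivot=13 at index 2 -> [-2, 13, 13, 21, 21, 25, 23]
Partition 4: pivot=23 at index 5 -> [-2, 13, 13, 21, 21, 23, 25]


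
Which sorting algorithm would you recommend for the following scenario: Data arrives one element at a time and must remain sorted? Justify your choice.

Best choice: Insertion sort
Reason: Insertion sort naturally handles online/streaming input by inserting each new element into sorted position


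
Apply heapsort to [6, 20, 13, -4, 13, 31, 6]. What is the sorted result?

Build heap: [31, 20, 13, -4, 13, 6, 6]
Extract 31: [20, 13, 13, -4, 6, 6, 31]
Extract 20: [13, 6, 13, -4, 6, 20, 31]
Extract 13: [13, 6, 6, -4, 13, 20, 31]
Extract 13: [6, -4, 6, 13, 13, 20, 31]
Extract 6: [6, -4, 6, 13, 13, 20, 31]
Extract 6: [-4, 6, 6, 13, 13, 20, 31]


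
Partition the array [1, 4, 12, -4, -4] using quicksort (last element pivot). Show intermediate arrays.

Partition 1: pivot=-4 at index 1 -> [-4, -4, 12, 1, 4]
Partition 2: pivot=4 at index 3 -> [-4, -4, 1, 4, 12]


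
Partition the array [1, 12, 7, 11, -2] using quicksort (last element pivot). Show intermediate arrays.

Partition 1: pivot=-2 at index 0 -> [-2, 12, 7, 11, 1]
Partition 2: pivot=1 at index 1 -> [-2, 1, 7, 11, 12]
Partition 3: pivot=12 at index 4 -> [-2, 1, 7, 11, 12]
Partition 4: pivot=11 at index 3 -> [-2, 1, 7, 11, 12]


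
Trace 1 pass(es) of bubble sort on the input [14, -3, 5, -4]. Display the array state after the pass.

After pass 1: [-3, 5, -4, 14] (3 swaps)
Total swaps: 3


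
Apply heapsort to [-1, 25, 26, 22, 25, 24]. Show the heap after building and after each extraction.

Build heap: [26, 25, 24, 22, 25, -1]
Extract 26: [25, 25, 24, 22, -1, 26]
Extract 25: [25, 22, 24, -1, 25, 26]
Extract 25: [24, 22, -1, 25, 25, 26]
Extract 24: [22, -1, 24, 25, 25, 26]
Extract 22: [-1, 22, 24, 25, 25, 26]


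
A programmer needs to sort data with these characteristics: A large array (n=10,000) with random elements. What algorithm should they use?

Best choice: Quicksort or Mergesort
Reason: Both have O(n log n) average case; quicksort has lower constant factors


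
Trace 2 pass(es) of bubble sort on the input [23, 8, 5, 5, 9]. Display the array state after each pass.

After pass 1: [8, 5, 5, 9, 23] (4 swaps)
After pass 2: [5, 5, 8, 9, 23] (2 swaps)
Total swaps: 6


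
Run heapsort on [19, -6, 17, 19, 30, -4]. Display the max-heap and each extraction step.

Build heap: [30, 19, 17, 19, -6, -4]
Extract 30: [19, 19, 17, -4, -6, 30]
Extract 19: [19, -4, 17, -6, 19, 30]
Extract 19: [17, -4, -6, 19, 19, 30]
Extract 17: [-4, -6, 17, 19, 19, 30]
Extract -4: [-6, -4, 17, 19, 19, 30]


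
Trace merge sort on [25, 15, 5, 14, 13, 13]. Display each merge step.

Divide and conquer:
  Merge [15] + [5] -> [5, 15]
  Merge [25] + [5, 15] -> [5, 15, 25]
  Merge [13] + [13] -> [13, 13]
  Merge [14] + [13, 13] -> [13, 13, 14]
  Merge [5, 15, 25] + [13, 13, 14] -> [5, 13, 13, 14, 15, 25]


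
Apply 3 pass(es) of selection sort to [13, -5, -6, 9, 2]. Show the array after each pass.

Pass 1: Select minimum -6 at index 2, swap -> [-6, -5, 13, 9, 2]
Pass 2: Select minimum -5 at index 1, swap -> [-6, -5, 13, 9, 2]
Pass 3: Select minimum 2 at index 4, swap -> [-6, -5, 2, 9, 13]


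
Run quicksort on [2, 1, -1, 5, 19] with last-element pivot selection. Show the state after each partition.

Partition 1: pivot=19 at index 4 -> [2, 1, -1, 5, 19]
Partition 2: pivot=5 at index 3 -> [2, 1, -1, 5, 19]
Partition 3: pivot=-1 at index 0 -> [-1, 1, 2, 5, 19]
Partition 4: pivot=2 at index 2 -> [-1, 1, 2, 5, 19]


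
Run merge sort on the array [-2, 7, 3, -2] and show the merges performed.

Divide and conquer:
  Merge [-2] + [7] -> [-2, 7]
  Merge [3] + [-2] -> [-2, 3]
  Merge [-2, 7] + [-2, 3] -> [-2, -2, 3, 7]


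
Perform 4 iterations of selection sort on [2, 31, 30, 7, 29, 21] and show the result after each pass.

Pass 1: Select minimum 2 at index 0, swap -> [2, 31, 30, 7, 29, 21]
Pass 2: Select minimum 7 at index 3, swap -> [2, 7, 30, 31, 29, 21]
Pass 3: Select minimum 21 at index 5, swap -> [2, 7, 21, 31, 29, 30]
Pass 4: Select minimum 29 at index 4, swap -> [2, 7, 21, 29, 31, 30]


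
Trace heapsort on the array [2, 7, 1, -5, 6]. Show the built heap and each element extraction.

Build heap: [7, 6, 1, -5, 2]
Extract 7: [6, 2, 1, -5, 7]
Extract 6: [2, -5, 1, 6, 7]
Extract 2: [1, -5, 2, 6, 7]
Extract 1: [-5, 1, 2, 6, 7]


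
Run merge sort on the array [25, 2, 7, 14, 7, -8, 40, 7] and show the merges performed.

Divide and conquer:
  Merge [25] + [2] -> [2, 25]
  Merge [7] + [14] -> [7, 14]
  Merge [2, 25] + [7, 14] -> [2, 7, 14, 25]
  Merge [7] + [-8] -> [-8, 7]
  Merge [40] + [7] -> [7, 40]
  Merge [-8, 7] + [7, 40] -> [-8, 7, 7, 40]
  Merge [2, 7, 14, 25] + [-8, 7, 7, 40] -> [-8, 2, 7, 7, 7, 14, 25, 40]


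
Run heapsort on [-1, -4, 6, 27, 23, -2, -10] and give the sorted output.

Build heap: [27, 23, 6, -4, -1, -2, -10]
Extract 27: [23, -1, 6, -4, -10, -2, 27]
Extract 23: [6, -1, -2, -4, -10, 23, 27]
Extract 6: [-1, -4, -2, -10, 6, 23, 27]
Extract -1: [-2, -4, -10, -1, 6, 23, 27]
Extract -2: [-4, -10, -2, -1, 6, 23, 27]
Extract -4: [-10, -4, -2, -1, 6, 23, 27]


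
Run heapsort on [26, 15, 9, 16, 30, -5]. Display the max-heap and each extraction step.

Build heap: [30, 26, 9, 16, 15, -5]
Extract 30: [26, 16, 9, -5, 15, 30]
Extract 26: [16, 15, 9, -5, 26, 30]
Extract 16: [15, -5, 9, 16, 26, 30]
Extract 15: [9, -5, 15, 16, 26, 30]
Extract 9: [-5, 9, 15, 16, 26, 30]


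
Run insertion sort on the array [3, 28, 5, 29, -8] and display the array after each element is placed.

First element 3 is already 'sorted'
Insert 28: shifted 0 elements -> [3, 28, 5, 29, -8]
Insert 5: shifted 1 elements -> [3, 5, 28, 29, -8]
Insert 29: shifted 0 elements -> [3, 5, 28, 29, -8]
Insert -8: shifted 4 elements -> [-8, 3, 5, 28, 29]


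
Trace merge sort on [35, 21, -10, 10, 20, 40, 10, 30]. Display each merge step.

Divide and conquer:
  Merge [35] + [21] -> [21, 35]
  Merge [-10] + [10] -> [-10, 10]
  Merge [21, 35] + [-10, 10] -> [-10, 10, 21, 35]
  Merge [20] + [40] -> [20, 40]
  Merge [10] + [30] -> [10, 30]
  Merge [20, 40] + [10, 30] -> [10, 20, 30, 40]
  Merge [-10, 10, 21, 35] + [10, 20, 30, 40] -> [-10, 10, 10, 20, 21, 30, 35, 40]


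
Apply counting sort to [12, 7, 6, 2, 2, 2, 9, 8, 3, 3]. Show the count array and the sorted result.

Count array: [0, 0, 3, 2, 0, 0, 1, 1, 1, 1, 0, 0, 1]
(count[i] = number of elements equal to i)
Cumulative count: [0, 0, 3, 5, 5, 5, 6, 7, 8, 9, 9, 9, 10]
Sorted: [2, 2, 2, 3, 3, 6, 7, 8, 9, 12]


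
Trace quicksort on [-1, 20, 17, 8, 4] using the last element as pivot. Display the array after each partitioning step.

Partition 1: pivot=4 at index 1 -> [-1, 4, 17, 8, 20]
Partition 2: pivot=20 at index 4 -> [-1, 4, 17, 8, 20]
Partition 3: pivot=8 at index 2 -> [-1, 4, 8, 17, 20]


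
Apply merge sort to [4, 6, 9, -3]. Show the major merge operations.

Divide and conquer:
  Merge [4] + [6] -> [4, 6]
  Merge [9] + [-3] -> [-3, 9]
  Merge [4, 6] + [-3, 9] -> [-3, 4, 6, 9]


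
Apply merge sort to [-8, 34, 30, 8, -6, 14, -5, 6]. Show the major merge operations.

Divide and conquer:
  Merge [-8] + [34] -> [-8, 34]
  Merge [30] + [8] -> [8, 30]
  Merge [-8, 34] + [8, 30] -> [-8, 8, 30, 34]
  Merge [-6] + [14] -> [-6, 14]
  Merge [-5] + [6] -> [-5, 6]
  Merge [-6, 14] + [-5, 6] -> [-6, -5, 6, 14]
  Merge [-8, 8, 30, 34] + [-6, -5, 6, 14] -> [-8, -6, -5, 6, 8, 14, 30, 34]


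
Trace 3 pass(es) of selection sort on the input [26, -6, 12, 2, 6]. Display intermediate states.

Pass 1: Select minimum -6 at index 1, swap -> [-6, 26, 12, 2, 6]
Pass 2: Select minimum 2 at index 3, swap -> [-6, 2, 12, 26, 6]
Pass 3: Select minimum 6 at index 4, swap -> [-6, 2, 6, 26, 12]


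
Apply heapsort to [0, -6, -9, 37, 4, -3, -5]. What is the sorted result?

Build heap: [37, 4, -3, -6, 0, -9, -5]
Extract 37: [4, 0, -3, -6, -5, -9, 37]
Extract 4: [0, -5, -3, -6, -9, 4, 37]
Extract 0: [-3, -5, -9, -6, 0, 4, 37]
Extract -3: [-5, -6, -9, -3, 0, 4, 37]
Extract -5: [-6, -9, -5, -3, 0, 4, 37]
Extract -6: [-9, -6, -5, -3, 0, 4, 37]


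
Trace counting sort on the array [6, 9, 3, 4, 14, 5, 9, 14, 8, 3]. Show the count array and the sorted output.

Count array: [0, 0, 0, 2, 1, 1, 1, 0, 1, 2, 0, 0, 0, 0, 2]
(count[i] = number of elements equal to i)
Cumulative count: [0, 0, 0, 2, 3, 4, 5, 5, 6, 8, 8, 8, 8, 8, 10]
Sorted: [3, 3, 4, 5, 6, 8, 9, 9, 14, 14]


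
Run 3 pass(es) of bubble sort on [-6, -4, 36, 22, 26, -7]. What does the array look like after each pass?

After pass 1: [-6, -4, 22, 26, -7, 36] (3 swaps)
After pass 2: [-6, -4, 22, -7, 26, 36] (1 swaps)
After pass 3: [-6, -4, -7, 22, 26, 36] (1 swaps)
Total swaps: 5


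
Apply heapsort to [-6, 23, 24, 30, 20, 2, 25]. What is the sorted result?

Build heap: [30, 23, 25, -6, 20, 2, 24]
Extract 30: [25, 23, 24, -6, 20, 2, 30]
Extract 25: [24, 23, 2, -6, 20, 25, 30]
Extract 24: [23, 20, 2, -6, 24, 25, 30]
Extract 23: [20, -6, 2, 23, 24, 25, 30]
Extract 20: [2, -6, 20, 23, 24, 25, 30]
Extract 2: [-6, 2, 20, 23, 24, 25, 30]


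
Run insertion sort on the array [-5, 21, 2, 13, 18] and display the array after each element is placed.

First element -5 is already 'sorted'
Insert 21: shifted 0 elements -> [-5, 21, 2, 13, 18]
Insert 2: shifted 1 elements -> [-5, 2, 21, 13, 18]
Insert 13: shifted 1 elements -> [-5, 2, 13, 21, 18]
Insert 18: shifted 1 elements -> [-5, 2, 13, 18, 21]


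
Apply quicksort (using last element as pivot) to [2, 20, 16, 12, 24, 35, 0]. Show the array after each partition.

Partition 1: pivot=0 at index 0 -> [0, 20, 16, 12, 24, 35, 2]
Partition 2: pivot=2 at index 1 -> [0, 2, 16, 12, 24, 35, 20]
Partition 3: pivot=20 at index 4 -> [0, 2, 16, 12, 20, 35, 24]
Partition 4: pivot=12 at index 2 -> [0, 2, 12, 16, 20, 35, 24]
Partition 5: pivot=24 at index 5 -> [0, 2, 12, 16, 20, 24, 35]


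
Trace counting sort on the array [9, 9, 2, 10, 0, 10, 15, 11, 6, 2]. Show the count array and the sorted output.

Count array: [1, 0, 2, 0, 0, 0, 1, 0, 0, 2, 2, 1, 0, 0, 0, 1]
(count[i] = number of elements equal to i)
Cumulative count: [1, 1, 3, 3, 3, 3, 4, 4, 4, 6, 8, 9, 9, 9, 9, 10]
Sorted: [0, 2, 2, 6, 9, 9, 10, 10, 11, 15]


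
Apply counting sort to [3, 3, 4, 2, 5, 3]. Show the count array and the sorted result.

Count array: [0, 0, 1, 3, 1, 1]
(count[i] = number of elements equal to i)
Cumulative count: [0, 0, 1, 4, 5, 6]
Sorted: [2, 3, 3, 3, 4, 5]


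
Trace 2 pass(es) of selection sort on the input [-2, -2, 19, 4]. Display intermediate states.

Pass 1: Select minimum -2 at index 0, swap -> [-2, -2, 19, 4]
Pass 2: Select minimum -2 at index 1, swap -> [-2, -2, 19, 4]


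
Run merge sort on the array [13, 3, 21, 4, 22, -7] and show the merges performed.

Divide and conquer:
  Merge [3] + [21] -> [3, 21]
  Merge [13] + [3, 21] -> [3, 13, 21]
  Merge [22] + [-7] -> [-7, 22]
  Merge [4] + [-7, 22] -> [-7, 4, 22]
  Merge [3, 13, 21] + [-7, 4, 22] -> [-7, 3, 4, 13, 21, 22]


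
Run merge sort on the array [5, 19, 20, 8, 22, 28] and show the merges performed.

Divide and conquer:
  Merge [19] + [20] -> [19, 20]
  Merge [5] + [19, 20] -> [5, 19, 20]
  Merge [22] + [28] -> [22, 28]
  Merge [8] + [22, 28] -> [8, 22, 28]
  Merge [5, 19, 20] + [8, 22, 28] -> [5, 8, 19, 20, 22, 28]


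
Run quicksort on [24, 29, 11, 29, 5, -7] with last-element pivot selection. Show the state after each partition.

Partition 1: pivot=-7 at index 0 -> [-7, 29, 11, 29, 5, 24]
Partition 2: pivot=24 at index 3 -> [-7, 11, 5, 24, 29, 29]
Partition 3: pivot=5 at index 1 -> [-7, 5, 11, 24, 29, 29]
Partition 4: pivot=29 at index 5 -> [-7, 5, 11, 24, 29, 29]


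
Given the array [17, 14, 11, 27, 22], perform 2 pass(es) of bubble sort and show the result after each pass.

After pass 1: [14, 11, 17, 22, 27] (3 swaps)
After pass 2: [11, 14, 17, 22, 27] (1 swaps)
Total swaps: 4


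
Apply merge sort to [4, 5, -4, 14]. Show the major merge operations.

Divide and conquer:
  Merge [4] + [5] -> [4, 5]
  Merge [-4] + [14] -> [-4, 14]
  Merge [4, 5] + [-4, 14] -> [-4, 4, 5, 14]


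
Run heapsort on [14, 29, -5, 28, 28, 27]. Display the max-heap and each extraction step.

Build heap: [29, 28, 27, 14, 28, -5]
Extract 29: [28, 28, 27, 14, -5, 29]
Extract 28: [28, 14, 27, -5, 28, 29]
Extract 28: [27, 14, -5, 28, 28, 29]
Extract 27: [14, -5, 27, 28, 28, 29]
Extract 14: [-5, 14, 27, 28, 28, 29]


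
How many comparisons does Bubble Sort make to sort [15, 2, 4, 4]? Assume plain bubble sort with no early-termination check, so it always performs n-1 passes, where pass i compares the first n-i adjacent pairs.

Pass 1: compare adjacent pairs (0,1)..(2,3) = 3 comparison(s), 3 swap(s) -> [2, 4, 4, 15]
Pass 2: compare adjacent pairs (0,1)..(1,2) = 2 comparison(s), 0 swap(s) -> [2, 4, 4, 15]
Pass 3: compare adjacent pairs (0,1)..(0,1) = 1 comparison(s), 0 swap(s) -> [2, 4, 4, 15]
Total comparisons: 3 + 2 + 1 = 6


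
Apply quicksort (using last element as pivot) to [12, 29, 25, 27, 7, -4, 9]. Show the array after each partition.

Partition 1: pivot=9 at index 2 -> [7, -4, 9, 27, 12, 29, 25]
Partition 2: pivot=-4 at index 0 -> [-4, 7, 9, 27, 12, 29, 25]
Partition 3: pivot=25 at index 4 -> [-4, 7, 9, 12, 25, 29, 27]
Partition 4: pivot=27 at index 5 -> [-4, 7, 9, 12, 25, 27, 29]


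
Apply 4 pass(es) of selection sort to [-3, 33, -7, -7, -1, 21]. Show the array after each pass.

Pass 1: Select minimum -7 at index 2, swap -> [-7, 33, -3, -7, -1, 21]
Pass 2: Select minimum -7 at index 3, swap -> [-7, -7, -3, 33, -1, 21]
Pass 3: Select minimum -3 at index 2, swap -> [-7, -7, -3, 33, -1, 21]
Pass 4: Select minimum -1 at index 4, swap -> [-7, -7, -3, -1, 33, 21]


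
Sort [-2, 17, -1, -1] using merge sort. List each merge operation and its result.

Divide and conquer:
  Merge [-2] + [17] -> [-2, 17]
  Merge [-1] + [-1] -> [-1, -1]
  Merge [-2, 17] + [-1, -1] -> [-2, -1, -1, 17]


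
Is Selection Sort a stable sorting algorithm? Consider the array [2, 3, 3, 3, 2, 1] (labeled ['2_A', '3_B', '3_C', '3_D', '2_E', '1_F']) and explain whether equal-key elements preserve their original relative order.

Trace Selection Sort on the labeled array (the key is the number; the letter only tracks identity):
  Pass 1: minimum of unsorted part is 1_F at index 5; swap it with 2_A at index 0 -> [1_F, 3_B, 3_C, 3_D, 2_E, 2_A]
  Pass 2: minimum of unsorted part is 2_E at index 4; swap it with 3_B at index 1 -> [1_F, 2_E, 3_C, 3_D, 3_B, 2_A]
  Pass 3: minimum of unsorted part is 2_A at index 5; swap it with 3_C at index 2 -> [1_F, 2_E, 2_A, 3_D, 3_B, 3_C]
  Pass 4: minimum 3_D is already at index 3; no swap -> [1_F, 2_E, 2_A, 3_D, 3_B, 3_C]
  Pass 5: minimum 3_B is already at index 4; no swap -> [1_F, 2_E, 2_A, 3_D, 3_B, 3_C]
Final order: [1_F, 2_E, 2_A, 3_D, 3_B, 3_C]
Equal keys:
  value 2: originally 2_A, 2_E; after sorting 2_E, 2_A -> order changed
  value 3: originally 3_B, 3_C, 3_D; after sorting 3_D, 3_B, 3_C -> order changed
Equal keys were reordered, so Selection Sort is not stable: the long-range swap that moves the minimum into place can carry an element past an equal key. (One such input is enough; an unstable sort may happen to preserve order on other inputs, but it gives no guarantee.)
Answer: Not stable


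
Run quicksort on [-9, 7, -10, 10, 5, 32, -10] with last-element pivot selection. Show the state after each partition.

Partition 1: pivot=-10 at index 1 -> [-10, -10, -9, 10, 5, 32, 7]
Partition 2: pivot=7 at index 4 -> [-10, -10, -9, 5, 7, 32, 10]
Partition 3: pivot=5 at index 3 -> [-10, -10, -9, 5, 7, 32, 10]
Partition 4: pivot=10 at index 5 -> [-10, -10, -9, 5, 7, 10, 32]


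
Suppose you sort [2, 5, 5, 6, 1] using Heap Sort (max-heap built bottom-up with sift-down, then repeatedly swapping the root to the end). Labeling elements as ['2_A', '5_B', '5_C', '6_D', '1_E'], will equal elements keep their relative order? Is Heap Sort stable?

Trace Heap Sort on the labeled array (the key is the number; the letter only tracks identity):
  Build max-heap: [6_D, 5_B, 5_C, 2_A, 1_E]
  Swap root 6_D to index 4, re-heapify first 4 -> [5_B, 2_A, 5_C, 1_E, 6_D]
  Swap root 5_B to index 3, re-heapify first 3 -> [5_C, 2_A, 1_E, 5_B, 6_D]
  Swap root 5_C to index 2, re-heapify first 2 -> [2_A, 1_E, 5_C, 5_B, 6_D]
  Swap root 2_A to index 1, re-heapify first 1 -> [1_E, 2_A, 5_C, 5_B, 6_D]
Final order: [1_E, 2_A, 5_C, 5_B, 6_D]
Equal keys:
  value 5: originally 5_B, 5_C; after sorting 5_C, 5_B -> order changed
Equal keys were reordered, so Heap Sort is not stable: heap construction and root-to-end swaps move elements without regard to the original order of equal keys. (One such input is enough; an unstable sort may happen to preserve order on other inputs, but it gives no guarantee.)
Answer: Not stable


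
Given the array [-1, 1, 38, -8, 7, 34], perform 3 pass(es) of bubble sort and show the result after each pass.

After pass 1: [-1, 1, -8, 7, 34, 38] (3 swaps)
After pass 2: [-1, -8, 1, 7, 34, 38] (1 swaps)
After pass 3: [-8, -1, 1, 7, 34, 38] (1 swaps)
Total swaps: 5


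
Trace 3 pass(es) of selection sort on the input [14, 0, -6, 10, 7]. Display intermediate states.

Pass 1: Select minimum -6 at index 2, swap -> [-6, 0, 14, 10, 7]
Pass 2: Select minimum 0 at index 1, swap -> [-6, 0, 14, 10, 7]
Pass 3: Select minimum 7 at index 4, swap -> [-6, 0, 7, 10, 14]


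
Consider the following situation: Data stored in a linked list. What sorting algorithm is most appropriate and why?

Best choice: Merge sort
Reason: Merge sort doesn't require random access; can be done in O(1) extra space for linked lists


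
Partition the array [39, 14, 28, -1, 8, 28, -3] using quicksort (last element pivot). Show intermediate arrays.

Partition 1: pivot=-3 at index 0 -> [-3, 14, 28, -1, 8, 28, 39]
Partition 2: pivot=39 at index 6 -> [-3, 14, 28, -1, 8, 28, 39]
Partition 3: pivot=28 at index 5 -> [-3, 14, 28, -1, 8, 28, 39]
Partition 4: pivot=8 at index 2 -> [-3, -1, 8, 14, 28, 28, 39]
Partition 5: pivot=28 at index 4 -> [-3, -1, 8, 14, 28, 28, 39]


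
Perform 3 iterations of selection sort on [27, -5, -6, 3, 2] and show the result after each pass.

Pass 1: Select minimum -6 at index 2, swap -> [-6, -5, 27, 3, 2]
Pass 2: Select minimum -5 at index 1, swap -> [-6, -5, 27, 3, 2]
Pass 3: Select minimum 2 at index 4, swap -> [-6, -5, 2, 3, 27]


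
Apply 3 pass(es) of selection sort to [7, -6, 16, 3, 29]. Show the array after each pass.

Pass 1: Select minimum -6 at index 1, swap -> [-6, 7, 16, 3, 29]
Pass 2: Select minimum 3 at index 3, swap -> [-6, 3, 16, 7, 29]
Pass 3: Select minimum 7 at index 3, swap -> [-6, 3, 7, 16, 29]


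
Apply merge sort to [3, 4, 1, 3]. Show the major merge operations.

Divide and conquer:
  Merge [3] + [4] -> [3, 4]
  Merge [1] + [3] -> [1, 3]
  Merge [3, 4] + [1, 3] -> [1, 3, 3, 4]


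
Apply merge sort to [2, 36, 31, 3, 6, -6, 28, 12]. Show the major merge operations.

Divide and conquer:
  Merge [2] + [36] -> [2, 36]
  Merge [31] + [3] -> [3, 31]
  Merge [2, 36] + [3, 31] -> [2, 3, 31, 36]
  Merge [6] + [-6] -> [-6, 6]
  Merge [28] + [12] -> [12, 28]
  Merge [-6, 6] + [12, 28] -> [-6, 6, 12, 28]
  Merge [2, 3, 31, 36] + [-6, 6, 12, 28] -> [-6, 2, 3, 6, 12, 28, 31, 36]


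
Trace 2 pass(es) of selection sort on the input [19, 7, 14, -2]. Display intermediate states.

Pass 1: Select minimum -2 at index 3, swap -> [-2, 7, 14, 19]
Pass 2: Select minimum 7 at index 1, swap -> [-2, 7, 14, 19]


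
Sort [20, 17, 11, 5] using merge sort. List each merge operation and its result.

Divide and conquer:
  Merge [20] + [17] -> [17, 20]
  Merge [11] + [5] -> [5, 11]
  Merge [17, 20] + [5, 11] -> [5, 11, 17, 20]


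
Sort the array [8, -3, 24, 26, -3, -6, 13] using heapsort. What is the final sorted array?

Build heap: [26, 8, 24, -3, -3, -6, 13]
Extract 26: [24, 8, 13, -3, -3, -6, 26]
Extract 24: [13, 8, -6, -3, -3, 24, 26]
Extract 13: [8, -3, -6, -3, 13, 24, 26]
Extract 8: [-3, -3, -6, 8, 13, 24, 26]
Extract -3: [-3, -6, -3, 8, 13, 24, 26]
Extract -3: [-6, -3, -3, 8, 13, 24, 26]


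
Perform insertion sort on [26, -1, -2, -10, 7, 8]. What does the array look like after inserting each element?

First element 26 is already 'sorted'
Insert -1: shifted 1 elements -> [-1, 26, -2, -10, 7, 8]
Insert -2: shifted 2 elements -> [-2, -1, 26, -10, 7, 8]
Insert -10: shifted 3 elements -> [-10, -2, -1, 26, 7, 8]
Insert 7: shifted 1 elements -> [-10, -2, -1, 7, 26, 8]
Insert 8: shifted 1 elements -> [-10, -2, -1, 7, 8, 26]


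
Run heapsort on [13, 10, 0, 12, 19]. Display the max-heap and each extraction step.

Build heap: [19, 13, 0, 12, 10]
Extract 19: [13, 12, 0, 10, 19]
Extract 13: [12, 10, 0, 13, 19]
Extract 12: [10, 0, 12, 13, 19]
Extract 10: [0, 10, 12, 13, 19]


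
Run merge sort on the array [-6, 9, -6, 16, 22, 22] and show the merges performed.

Divide and conquer:
  Merge [9] + [-6] -> [-6, 9]
  Merge [-6] + [-6, 9] -> [-6, -6, 9]
  Merge [22] + [22] -> [22, 22]
  Merge [16] + [22, 22] -> [16, 22, 22]
  Merge [-6, -6, 9] + [16, 22, 22] -> [-6, -6, 9, 16, 22, 22]


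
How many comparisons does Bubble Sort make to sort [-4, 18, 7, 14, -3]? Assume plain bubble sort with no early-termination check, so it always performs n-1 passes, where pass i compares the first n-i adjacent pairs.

Pass 1: compare adjacent pairs (0,1)..(3,4) = 4 comparison(s), 3 swap(s) -> [-4, 7, 14, -3, 18]
Pass 2: compare adjacent pairs (0,1)..(2,3) = 3 comparison(s), 1 swap(s) -> [-4, 7, -3, 14, 18]
Pass 3: compare adjacent pairs (0,1)..(1,2) = 2 comparison(s), 1 swap(s) -> [-4, -3, 7, 14, 18]
Pass 4: compare adjacent pairs (0,1)..(0,1) = 1 comparison(s), 0 swap(s) -> [-4, -3, 7, 14, 18]
Total comparisons: 4 + 3 + 2 + 1 = 10


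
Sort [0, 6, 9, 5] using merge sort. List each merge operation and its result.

Divide and conquer:
  Merge [0] + [6] -> [0, 6]
  Merge [9] + [5] -> [5, 9]
  Merge [0, 6] + [5, 9] -> [0, 5, 6, 9]


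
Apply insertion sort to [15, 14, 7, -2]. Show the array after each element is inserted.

First element 15 is already 'sorted'
Insert 14: shifted 1 elements -> [14, 15, 7, -2]
Insert 7: shifted 2 elements -> [7, 14, 15, -2]
Insert -2: shifted 3 elements -> [-2, 7, 14, 15]


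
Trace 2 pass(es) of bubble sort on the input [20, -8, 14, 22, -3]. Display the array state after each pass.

After pass 1: [-8, 14, 20, -3, 22] (3 swaps)
After pass 2: [-8, 14, -3, 20, 22] (1 swaps)
Total swaps: 4


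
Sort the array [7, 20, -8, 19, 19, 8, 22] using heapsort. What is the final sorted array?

Build heap: [22, 20, 8, 19, 19, 7, -8]
Extract 22: [20, 19, 8, -8, 19, 7, 22]
Extract 20: [19, 19, 8, -8, 7, 20, 22]
Extract 19: [19, 7, 8, -8, 19, 20, 22]
Extract 19: [8, 7, -8, 19, 19, 20, 22]
Extract 8: [7, -8, 8, 19, 19, 20, 22]
Extract 7: [-8, 7, 8, 19, 19, 20, 22]


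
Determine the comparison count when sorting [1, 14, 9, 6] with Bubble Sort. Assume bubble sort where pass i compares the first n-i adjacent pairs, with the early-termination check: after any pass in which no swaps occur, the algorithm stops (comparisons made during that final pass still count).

Pass 1: compare adjacent pairs (0,1)..(2,3) = 3 comparison(s), 2 swap(s) -> [1, 9, 6, 14]
Pass 2: compare adjacent pairs (0,1)..(1,2) = 2 comparison(s), 1 swap(s) -> [1, 6, 9, 14]
Pass 3: compare adjacent pairs (0,1)..(0,1) = 1 comparison(s), 0 swap(s) -> [1, 6, 9, 14]
No swaps in this pass, so bubble sort stops here.
Total comparisons: 3 + 2 + 1 = 6


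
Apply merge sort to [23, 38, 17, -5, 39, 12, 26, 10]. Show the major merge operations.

Divide and conquer:
  Merge [23] + [38] -> [23, 38]
  Merge [17] + [-5] -> [-5, 17]
  Merge [23, 38] + [-5, 17] -> [-5, 17, 23, 38]
  Merge [39] + [12] -> [12, 39]
  Merge [26] + [10] -> [10, 26]
  Merge [12, 39] + [10, 26] -> [10, 12, 26, 39]
  Merge [-5, 17, 23, 38] + [10, 12, 26, 39] -> [-5, 10, 12, 17, 23, 26, 38, 39]


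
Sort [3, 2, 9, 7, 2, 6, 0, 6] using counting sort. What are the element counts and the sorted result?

Count array: [1, 0, 2, 1, 0, 0, 2, 1, 0, 1]
(count[i] = number of elements equal to i)
Cumulative count: [1, 1, 3, 4, 4, 4, 6, 7, 7, 8]
Sorted: [0, 2, 2, 3, 6, 6, 7, 9]


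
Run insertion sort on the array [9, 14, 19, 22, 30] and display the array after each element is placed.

First element 9 is already 'sorted'
Insert 14: shifted 0 elements -> [9, 14, 19, 22, 30]
Insert 19: shifted 0 elements -> [9, 14, 19, 22, 30]
Insert 22: shifted 0 elements -> [9, 14, 19, 22, 30]
Insert 30: shifted 0 elements -> [9, 14, 19, 22, 30]


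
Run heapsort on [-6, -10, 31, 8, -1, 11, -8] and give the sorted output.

Build heap: [31, 8, 11, -10, -1, -6, -8]
Extract 31: [11, 8, -6, -10, -1, -8, 31]
Extract 11: [8, -1, -6, -10, -8, 11, 31]
Extract 8: [-1, -8, -6, -10, 8, 11, 31]
Extract -1: [-6, -8, -10, -1, 8, 11, 31]
Extract -6: [-8, -10, -6, -1, 8, 11, 31]
Extract -8: [-10, -8, -6, -1, 8, 11, 31]


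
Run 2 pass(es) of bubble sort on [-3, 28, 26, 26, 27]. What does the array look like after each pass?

After pass 1: [-3, 26, 26, 27, 28] (3 swaps)
After pass 2: [-3, 26, 26, 27, 28] (0 swaps)
Total swaps: 3


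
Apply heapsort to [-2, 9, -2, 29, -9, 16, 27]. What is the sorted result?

Build heap: [29, 9, 27, -2, -9, 16, -2]
Extract 29: [27, 9, 16, -2, -9, -2, 29]
Extract 27: [16, 9, -2, -2, -9, 27, 29]
Extract 16: [9, -2, -2, -9, 16, 27, 29]
Extract 9: [-2, -9, -2, 9, 16, 27, 29]
Extract -2: [-2, -9, -2, 9, 16, 27, 29]
Extract -2: [-9, -2, -2, 9, 16, 27, 29]


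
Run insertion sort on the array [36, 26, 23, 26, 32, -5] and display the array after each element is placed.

First element 36 is already 'sorted'
Insert 26: shifted 1 elements -> [26, 36, 23, 26, 32, -5]
Insert 23: shifted 2 elements -> [23, 26, 36, 26, 32, -5]
Insert 26: shifted 1 elements -> [23, 26, 26, 36, 32, -5]
Insert 32: shifted 1 elements -> [23, 26, 26, 32, 36, -5]
Insert -5: shifted 5 elements -> [-5, 23, 26, 26, 32, 36]


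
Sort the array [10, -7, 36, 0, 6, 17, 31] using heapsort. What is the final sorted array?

Build heap: [36, 6, 31, 0, -7, 17, 10]
Extract 36: [31, 6, 17, 0, -7, 10, 36]
Extract 31: [17, 6, 10, 0, -7, 31, 36]
Extract 17: [10, 6, -7, 0, 17, 31, 36]
Extract 10: [6, 0, -7, 10, 17, 31, 36]
Extract 6: [0, -7, 6, 10, 17, 31, 36]
Extract 0: [-7, 0, 6, 10, 17, 31, 36]


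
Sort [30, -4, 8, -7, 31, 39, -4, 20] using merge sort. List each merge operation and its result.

Divide and conquer:
  Merge [30] + [-4] -> [-4, 30]
  Merge [8] + [-7] -> [-7, 8]
  Merge [-4, 30] + [-7, 8] -> [-7, -4, 8, 30]
  Merge [31] + [39] -> [31, 39]
  Merge [-4] + [20] -> [-4, 20]
  Merge [31, 39] + [-4, 20] -> [-4, 20, 31, 39]
  Merge [-7, -4, 8, 30] + [-4, 20, 31, 39] -> [-7, -4, -4, 8, 20, 30, 31, 39]


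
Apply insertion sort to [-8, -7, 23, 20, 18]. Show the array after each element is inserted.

First element -8 is already 'sorted'
Insert -7: shifted 0 elements -> [-8, -7, 23, 20, 18]
Insert 23: shifted 0 elements -> [-8, -7, 23, 20, 18]
Insert 20: shifted 1 elements -> [-8, -7, 20, 23, 18]
Insert 18: shifted 2 elements -> [-8, -7, 18, 20, 23]


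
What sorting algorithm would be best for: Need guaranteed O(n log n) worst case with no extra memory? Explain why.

Best choice: Heapsort
Reason: Heapsort is O(n log n) worst case and sorts in-place; quicksort can degrade to O(n^2)


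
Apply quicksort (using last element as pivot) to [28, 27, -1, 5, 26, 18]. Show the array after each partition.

Partition 1: pivot=18 at index 2 -> [-1, 5, 18, 27, 26, 28]
Partition 2: pivot=5 at index 1 -> [-1, 5, 18, 27, 26, 28]
Partition 3: pivot=28 at index 5 -> [-1, 5, 18, 27, 26, 28]
Partition 4: pivot=26 at index 3 -> [-1, 5, 18, 26, 27, 28]


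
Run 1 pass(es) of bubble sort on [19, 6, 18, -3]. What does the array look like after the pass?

After pass 1: [6, 18, -3, 19] (3 swaps)
Total swaps: 3


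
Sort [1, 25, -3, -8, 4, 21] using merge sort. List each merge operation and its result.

Divide and conquer:
  Merge [25] + [-3] -> [-3, 25]
  Merge [1] + [-3, 25] -> [-3, 1, 25]
  Merge [4] + [21] -> [4, 21]
  Merge [-8] + [4, 21] -> [-8, 4, 21]
  Merge [-3, 1, 25] + [-8, 4, 21] -> [-8, -3, 1, 4, 21, 25]


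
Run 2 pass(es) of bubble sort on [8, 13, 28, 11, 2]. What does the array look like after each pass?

After pass 1: [8, 13, 11, 2, 28] (2 swaps)
After pass 2: [8, 11, 2, 13, 28] (2 swaps)
Total swaps: 4


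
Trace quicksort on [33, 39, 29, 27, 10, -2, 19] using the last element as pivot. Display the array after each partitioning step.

Partition 1: pivot=19 at index 2 -> [10, -2, 19, 27, 33, 39, 29]
Partition 2: pivot=-2 at index 0 -> [-2, 10, 19, 27, 33, 39, 29]
Partition 3: pivot=29 at index 4 -> [-2, 10, 19, 27, 29, 39, 33]
Partition 4: pivot=33 at index 5 -> [-2, 10, 19, 27, 29, 33, 39]


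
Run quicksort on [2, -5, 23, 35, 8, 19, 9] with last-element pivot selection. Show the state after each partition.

Partition 1: pivot=9 at index 3 -> [2, -5, 8, 9, 23, 19, 35]
Partition 2: pivot=8 at index 2 -> [2, -5, 8, 9, 23, 19, 35]
Partition 3: pivot=-5 at index 0 -> [-5, 2, 8, 9, 23, 19, 35]
Partition 4: pivot=35 at index 6 -> [-5, 2, 8, 9, 23, 19, 35]
Partition 5: pivot=19 at index 4 -> [-5, 2, 8, 9, 19, 23, 35]


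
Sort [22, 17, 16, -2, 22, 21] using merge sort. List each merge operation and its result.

Divide and conquer:
  Merge [17] + [16] -> [16, 17]
  Merge [22] + [16, 17] -> [16, 17, 22]
  Merge [22] + [21] -> [21, 22]
  Merge [-2] + [21, 22] -> [-2, 21, 22]
  Merge [16, 17, 22] + [-2, 21, 22] -> [-2, 16, 17, 21, 22, 22]


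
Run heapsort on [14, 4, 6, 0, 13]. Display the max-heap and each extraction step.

Build heap: [14, 13, 6, 0, 4]
Extract 14: [13, 4, 6, 0, 14]
Extract 13: [6, 4, 0, 13, 14]
Extract 6: [4, 0, 6, 13, 14]
Extract 4: [0, 4, 6, 13, 14]


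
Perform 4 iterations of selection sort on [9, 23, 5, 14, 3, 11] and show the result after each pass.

Pass 1: Select minimum 3 at index 4, swap -> [3, 23, 5, 14, 9, 11]
Pass 2: Select minimum 5 at index 2, swap -> [3, 5, 23, 14, 9, 11]
Pass 3: Select minimum 9 at index 4, swap -> [3, 5, 9, 14, 23, 11]
Pass 4: Select minimum 11 at index 5, swap -> [3, 5, 9, 11, 23, 14]


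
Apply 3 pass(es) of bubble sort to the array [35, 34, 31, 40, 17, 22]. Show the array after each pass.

After pass 1: [34, 31, 35, 17, 22, 40] (4 swaps)
After pass 2: [31, 34, 17, 22, 35, 40] (3 swaps)
After pass 3: [31, 17, 22, 34, 35, 40] (2 swaps)
Total swaps: 9


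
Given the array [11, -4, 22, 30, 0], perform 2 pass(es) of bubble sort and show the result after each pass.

After pass 1: [-4, 11, 22, 0, 30] (2 swaps)
After pass 2: [-4, 11, 0, 22, 30] (1 swaps)
Total swaps: 3


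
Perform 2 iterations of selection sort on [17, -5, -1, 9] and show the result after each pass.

Pass 1: Select minimum -5 at index 1, swap -> [-5, 17, -1, 9]
Pass 2: Select minimum -1 at index 2, swap -> [-5, -1, 17, 9]


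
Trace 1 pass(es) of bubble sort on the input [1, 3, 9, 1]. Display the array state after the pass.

After pass 1: [1, 3, 1, 9] (1 swaps)
Total swaps: 1


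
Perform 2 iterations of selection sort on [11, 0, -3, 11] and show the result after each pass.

Pass 1: Select minimum -3 at index 2, swap -> [-3, 0, 11, 11]
Pass 2: Select minimum 0 at index 1, swap -> [-3, 0, 11, 11]
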